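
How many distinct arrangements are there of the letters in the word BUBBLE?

120

BUBBLE has 6 letters with B appearing 3 times.
So there are 6! / (3!) = 120 distinguishable arrangements.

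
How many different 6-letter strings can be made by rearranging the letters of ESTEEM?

ESTEEM has 6 letters with E appearing 3 times.
Dividing 6! = 720 by 3! = 6 for the repeated letters gives 120.

120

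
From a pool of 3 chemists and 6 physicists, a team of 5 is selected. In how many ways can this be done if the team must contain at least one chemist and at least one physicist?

120

With no constraint there are C(9,5) = 126 possible selections.
Subtract selections that omit an entire group: no chemists → C(6,5) = 6; no physicists → C(3,5) = 0.
Both groups omitted at once is impossible, so 126 − 6 = 120.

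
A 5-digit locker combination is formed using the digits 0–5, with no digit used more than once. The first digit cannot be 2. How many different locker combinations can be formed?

600

The first digit has 6−1 = 5 choices (anything except 2).
The remaining 4 digits are filled from the other 5 symbols without repetition: 5 × 4 × 3 × 2 = 120.
Total: 5 × 120 = 600.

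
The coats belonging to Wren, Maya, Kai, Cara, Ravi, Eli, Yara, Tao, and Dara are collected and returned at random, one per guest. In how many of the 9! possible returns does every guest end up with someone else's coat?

133496

Count assignments avoiding every fixed point. For any j of the 9 guests fixed to their own coat, the other 9−j can be arranged in (9−j)! ways.
By inclusion–exclusion this is Σ_{j=0}^{9} (−1)^j C(9,j)·(9−j)!.
Computing: 362880 − 362880 + 181440 − 60480 + 15120 − 3024 + 504 − 72 + 9 − 1 = 133496.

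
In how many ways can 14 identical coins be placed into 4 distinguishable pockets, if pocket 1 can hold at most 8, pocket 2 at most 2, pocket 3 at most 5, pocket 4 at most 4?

Ignoring the caps, the number of non-negative solutions to x_1+…+x_4 = 14 is C(17,3) = 680.
Subtract solutions that violate a single cap (substitute x_i' = x_i − (cap_i+1)): x_1 ≥ 9 gives C(8,3) = 56; x_2 ≥ 3 gives C(14,3) = 364; x_3 ≥ 6 gives C(11,3) = 165; x_4 ≥ 5 gives C(12,3) = 220. Together 805.
Add back pairs where two caps are both exceeded: 10 + 0 + 1 + 56 + 84 + 20 = 171.
Subtract triples: 0 + 0 + 0 + 1 = 1.
By inclusion–exclusion the count is 680 − 805 + 171 − 1 = 45.

45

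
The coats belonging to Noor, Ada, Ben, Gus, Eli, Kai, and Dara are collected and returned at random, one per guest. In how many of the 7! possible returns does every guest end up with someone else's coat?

Let Aᵢ be the assignments in which guest i gets their own coat. We want the size of the complement of A₁∪…∪A_7.
By inclusion–exclusion this is Σ_{j=0}^{7} (−1)^j C(7,j)·(7−j)!.
Computing: 5040 − 5040 + 2520 − 840 + 210 − 42 + 7 − 1 = 1854.

1854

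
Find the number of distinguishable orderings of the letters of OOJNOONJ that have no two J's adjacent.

315

There are 8!/(4!·2!·2!) = 420 arrangements of OOJNOONJ in total.
Arrangements with the J's together: treat JJ as one letter, giving (7)!/(4!·2!) = 105.
Hence 420 − 105 = 315.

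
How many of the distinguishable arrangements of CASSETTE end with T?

1260

With the last slot taken by T, it remains to arrange the other 7 letters (CASSETE).
Those 7 letters have E appearing twice and S appearing twice, giving (7)!/(2!·2!) = 1260.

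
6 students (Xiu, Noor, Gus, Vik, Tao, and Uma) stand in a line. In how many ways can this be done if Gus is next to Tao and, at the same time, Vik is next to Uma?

96

Treat {Gus,Tao} as one block (2 orders) and {Vik,Uma} as another (2 orders).
That leaves 4 units to arrange: 2 × 2 × 4! = 4 × 24 = 96.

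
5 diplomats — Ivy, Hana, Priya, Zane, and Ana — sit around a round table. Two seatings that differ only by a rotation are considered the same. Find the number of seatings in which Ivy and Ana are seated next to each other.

12

Glue Ivy and Ana into a block (2 internal orders). Seating 4 units around a circle gives (3)! arrangements.
So 2 × (3)! = 2 × 6 = 12.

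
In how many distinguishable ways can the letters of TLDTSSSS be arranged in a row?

The 8 letters of TLDTSSSS have repeats: S appearing 4 times and T appearing twice.
Dividing 8! = 40320 by 4!·2! = 48 for the repeated letters gives 840.

840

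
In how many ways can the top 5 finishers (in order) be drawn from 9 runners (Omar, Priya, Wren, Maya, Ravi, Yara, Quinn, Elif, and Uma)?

15120

This is an ordered selection of 5 from 9: P(9,5).
That gives 9 × 8 × 7 × 6 × 5 = 15120.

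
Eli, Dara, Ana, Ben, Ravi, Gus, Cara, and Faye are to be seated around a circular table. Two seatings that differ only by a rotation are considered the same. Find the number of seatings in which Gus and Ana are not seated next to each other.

3600

Without the restriction there are (7)! = 5040 seatings.
Those with Gus next to Ana: fuse the pair into one unit and seat 7 units around a circle — 2·(6)! = 1440.
Subtracting, 5040 − 1440 = 3600.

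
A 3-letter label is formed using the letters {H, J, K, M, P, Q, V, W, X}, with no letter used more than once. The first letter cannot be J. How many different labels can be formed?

The first letter has 9−1 = 8 choices (anything except J).
The remaining 2 letters are filled from the other 8 symbols without repetition: 8 × 7 = 56.
Total: 8 × 56 = 448.

448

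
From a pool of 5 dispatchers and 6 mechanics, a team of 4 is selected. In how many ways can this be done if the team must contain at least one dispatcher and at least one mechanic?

Unrestricted: C(11,4) = 330 ways to pick any 4 of the 11.
Selections missing a whole group: no dispatchers → C(6,4) = 15; no mechanics → C(5,4) = 5.
Both groups omitted at once is impossible, so 330 − 20 = 310.

310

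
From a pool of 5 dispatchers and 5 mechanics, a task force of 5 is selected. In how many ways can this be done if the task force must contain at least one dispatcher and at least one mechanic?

Unrestricted: C(10,5) = 252 ways to pick any 5 of the 10.
Subtract selections that omit an entire group: no dispatchers → C(5,5) = 1; no mechanics → C(5,5) = 1.
Both groups omitted at once is impossible, so 252 − 2 = 250.

250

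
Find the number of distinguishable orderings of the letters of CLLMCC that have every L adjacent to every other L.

20

Treat the 2 copies of L as a single block. The multiset to arrange is then {LL, C, C, C, M}, 5 items in all.
That gives (5)!/(3!) = 20 arrangements.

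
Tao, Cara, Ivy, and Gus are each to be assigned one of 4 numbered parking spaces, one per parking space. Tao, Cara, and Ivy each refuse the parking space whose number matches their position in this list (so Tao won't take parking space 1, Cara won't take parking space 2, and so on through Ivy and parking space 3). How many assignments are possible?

Let Aᵢ (for i ∈ {1, 2, 3}) be the placements that put person i in their forbidden parking space. Any j of these fix j positions, leaving (4−j)! ways to fill the rest, and there are C(3,j) ways to pick which j.
By inclusion–exclusion, the number of valid placements is Σ_{j=0}^{3} (−1)^j C(3,j)·(4−j)!.
Computing: 24 − 18 + 6 − 1 = 11.

11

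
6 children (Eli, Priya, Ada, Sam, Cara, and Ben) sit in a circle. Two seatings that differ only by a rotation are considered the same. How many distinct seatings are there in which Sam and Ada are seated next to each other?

Treat {Sam, Ada} as one unit (2 internal orders) and seat the resulting 5 units around the table: (4)! circular arrangements.
So 2 × (4)! = 2 × 24 = 48.

48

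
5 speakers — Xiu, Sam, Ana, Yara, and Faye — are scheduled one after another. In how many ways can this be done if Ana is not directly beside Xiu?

Of the 5! = 120 arrangements, those with Ana and Xiu adjacent number 2 × 4! = 48 (treat the pair as a block with 2 internal orders).
Complementary counting: 120 − 48 = 72.

72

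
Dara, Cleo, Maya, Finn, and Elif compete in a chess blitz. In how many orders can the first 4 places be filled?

120

There are 5 choices for 1st place, 4 for 2nd, and so on down to 2 for position 4.
That gives 5 × 4 × 3 × 2 = 120.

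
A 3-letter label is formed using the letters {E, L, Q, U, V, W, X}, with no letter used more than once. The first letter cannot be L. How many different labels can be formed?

The first letter has 7−1 = 6 choices (anything except L).
The remaining 2 letters are filled from the other 6 symbols without repetition: 6 × 5 = 30.
Total: 6 × 30 = 180.

180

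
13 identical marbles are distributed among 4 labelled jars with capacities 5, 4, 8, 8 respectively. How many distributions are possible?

Ignoring the caps, the number of non-negative solutions to x_1+…+x_4 = 13 is C(16,3) = 560.
Subtract solutions that violate a single cap (substitute x_i' = x_i − (cap_i+1)): x_1 ≥ 6 gives C(10,3) = 120; x_2 ≥ 5 gives C(11,3) = 165; x_3 ≥ 9 gives C(7,3) = 35; x_4 ≥ 9 gives C(7,3) = 35. Together 355.
Add back pairs where two caps are both exceeded: 10 + 0 + 0 + 0 + 0 + 0 = 10.
By inclusion–exclusion the count is 560 − 355 + 10 = 215.

215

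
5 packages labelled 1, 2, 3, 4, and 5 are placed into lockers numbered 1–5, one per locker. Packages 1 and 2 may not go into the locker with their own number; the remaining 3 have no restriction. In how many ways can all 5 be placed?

78

Let Aᵢ (for i ∈ {1, 2}) be the placements that put package i in its forbidden locker. Any j of these fix j positions, leaving (5−j)! ways to fill the rest, and there are C(2,j) ways to pick which j.
By inclusion–exclusion, the number of valid placements is Σ_{j=0}^{2} (−1)^j C(2,j)·(5−j)!.
Computing: 120 − 48 + 6 = 78.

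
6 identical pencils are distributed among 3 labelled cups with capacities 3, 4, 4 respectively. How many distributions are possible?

16

By stars and bars, unrestricted non-negative solutions to x_1+…+x_3 = 6 number C(6+2,2) = 28.
Subtract solutions that violate a single cap (substitute x_i' = x_i − (cap_i+1)): x_1 ≥ 4 gives C(4,2) = 6; x_2 ≥ 5 gives C(3,2) = 3; x_3 ≥ 5 gives C(3,2) = 3. Together 12.
No two caps can be exceeded simultaneously, so the pair terms are all 0.
By inclusion–exclusion the count is 28 − 12 + 0 = 16.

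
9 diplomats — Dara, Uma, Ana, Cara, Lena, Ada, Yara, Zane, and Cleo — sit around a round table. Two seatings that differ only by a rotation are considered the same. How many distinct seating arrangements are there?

40320

Around a circle, 9 distinct people have 9!/9 = (8)! = 40320 rotationally distinct seatings.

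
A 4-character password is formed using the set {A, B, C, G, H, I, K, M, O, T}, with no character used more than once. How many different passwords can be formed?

With no repetition, fill the 4 characters in order: 10 choices, then 9, down to 7.
10 × 9 × 8 × 7 = 5040.

5040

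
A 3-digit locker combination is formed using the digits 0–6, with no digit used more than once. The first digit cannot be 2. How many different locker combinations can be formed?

180

The first digit has 7−1 = 6 choices (anything except 2).
The remaining 2 digits are filled from the other 6 symbols without repetition: 6 × 5 = 30.
Total: 6 × 30 = 180.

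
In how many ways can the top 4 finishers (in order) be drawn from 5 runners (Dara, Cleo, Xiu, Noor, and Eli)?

There are 5 choices for 1st place, 4 for 2nd, and so on down to 2 for position 4.
That gives 5 × 4 × 3 × 2 = 120.

120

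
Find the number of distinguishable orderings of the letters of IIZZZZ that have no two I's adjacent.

10

Total arrangements of IIZZZZ: 6!/(4!·2!) = 15.
If the two I's are adjacent, glue them into one block, leaving 5 items to arrange: (5)!/(4!) = 5 ways.
Hence 15 − 5 = 10.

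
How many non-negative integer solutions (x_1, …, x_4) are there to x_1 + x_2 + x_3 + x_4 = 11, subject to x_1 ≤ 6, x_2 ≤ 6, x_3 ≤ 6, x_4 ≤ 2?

Without the upper bounds there are C(14,3) = 364 ways to split 11 among 4 variables.
Subtract solutions that violate a single cap (substitute x_i' = x_i − (cap_i+1)): x_1 ≥ 7 gives C(7,3) = 35; x_2 ≥ 7 gives C(7,3) = 35; x_3 ≥ 7 gives C(7,3) = 35; x_4 ≥ 3 gives C(11,3) = 165. Together 270.
Add back pairs where two caps are both exceeded: 0 + 0 + 4 + 0 + 4 + 4 = 12.
By inclusion–exclusion the count is 364 − 270 + 12 = 106.

106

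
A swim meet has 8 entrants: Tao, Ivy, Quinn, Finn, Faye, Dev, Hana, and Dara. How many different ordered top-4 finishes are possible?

1680

This is an ordered selection of 4 from 8: P(8,4).
That gives 8 × 7 × 6 × 5 = 1680.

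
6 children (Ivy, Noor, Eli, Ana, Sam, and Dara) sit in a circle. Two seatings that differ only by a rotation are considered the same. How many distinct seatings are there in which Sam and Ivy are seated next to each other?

Glue Sam and Ivy into a block (2 internal orders). Seating 5 units around a circle gives (4)! arrangements.
So 2 × (4)! = 2 × 24 = 48.

48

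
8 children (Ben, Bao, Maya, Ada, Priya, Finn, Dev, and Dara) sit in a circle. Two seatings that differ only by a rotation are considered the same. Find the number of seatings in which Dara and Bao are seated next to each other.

1440

Treat {Dara, Bao} as one unit (2 internal orders) and seat the resulting 7 units around the table: (6)! circular arrangements.
So 2 × (6)! = 2 × 720 = 1440.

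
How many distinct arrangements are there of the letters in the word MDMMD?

10

The 5 letters of MDMMD have repeats: D appearing twice and M appearing 3 times.
Dividing 5! = 120 by 3!·2! = 12 for the repeated letters gives 10.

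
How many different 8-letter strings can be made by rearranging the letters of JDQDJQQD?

The 8 letters of JDQDJQQD have repeats: D appearing 3 times, J appearing twice, and Q appearing 3 times.
The number of distinct arrangements is 8!/(3!·3!·2!) = 40320/72 = 560.

560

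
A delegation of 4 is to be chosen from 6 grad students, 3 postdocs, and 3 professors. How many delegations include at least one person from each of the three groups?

243

Total 4-person selections from all 12: C(12,4) = 495.
Selections missing a whole group: no grad students → C(6,4) = 15; no postdocs → C(9,4) = 126; no professors → C(9,4) = 126.
Add back selections omitting two groups (i.e. drawn from a single group): C(6,4) + C(3,4) + C(3,4) = 15.
By inclusion–exclusion: 495 − 267 + 15 = 243.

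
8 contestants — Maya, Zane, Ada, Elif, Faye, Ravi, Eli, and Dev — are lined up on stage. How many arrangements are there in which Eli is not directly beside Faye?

30240

There are 8! = 40320 arrangements in all. If Eli and Faye are adjacent, merging them into one block gives 2·(7)! = 10080 arrangements.
Complementary counting: 40320 − 10080 = 30240.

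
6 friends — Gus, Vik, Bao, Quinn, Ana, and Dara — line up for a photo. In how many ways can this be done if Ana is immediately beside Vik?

Place the 4 others and the Ana-Vik pair as 5 objects in a line; the pair has 2 internal arrangements.
That gives 2 × 5! = 2 × 120 = 240.

240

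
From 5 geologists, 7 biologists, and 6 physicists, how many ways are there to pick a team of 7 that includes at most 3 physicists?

Split by how many physicists are chosen (0 through 3).
Sum: C(6,0)·C(12,7) + C(6,1)·C(12,6) + C(6,2)·C(12,5) + C(6,3)·C(12,4) = 792 + 5544 + 11880 + 9900 = 28116.

28116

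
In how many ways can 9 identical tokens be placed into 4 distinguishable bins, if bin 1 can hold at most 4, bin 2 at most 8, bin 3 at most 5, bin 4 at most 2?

Ignoring the caps, the number of non-negative solutions to x_1+…+x_4 = 9 is C(12,3) = 220.
Subtract solutions that violate a single cap (substitute x_i' = x_i − (cap_i+1)): x_1 ≥ 5 gives C(7,3) = 35; x_2 ≥ 9 gives C(3,3) = 1; x_3 ≥ 6 gives C(6,3) = 20; x_4 ≥ 3 gives C(9,3) = 84. Together 140.
Add back pairs where two caps are both exceeded: 0 + 0 + 4 + 0 + 0 + 1 = 5.
By inclusion–exclusion the count is 220 − 140 + 5 = 85.

85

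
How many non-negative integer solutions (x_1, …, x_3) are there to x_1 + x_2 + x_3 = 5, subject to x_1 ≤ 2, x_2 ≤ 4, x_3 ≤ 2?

8

By stars and bars, unrestricted non-negative solutions to x_1+…+x_3 = 5 number C(5+2,2) = 21.
Subtract solutions that violate a single cap (substitute x_i' = x_i − (cap_i+1)): x_1 ≥ 3 gives C(4,2) = 6; x_2 ≥ 5 gives C(2,2) = 1; x_3 ≥ 3 gives C(4,2) = 6. Together 13.
No two caps can be exceeded simultaneously, so the pair terms are all 0.
By inclusion–exclusion the count is 21 − 13 + 0 = 8.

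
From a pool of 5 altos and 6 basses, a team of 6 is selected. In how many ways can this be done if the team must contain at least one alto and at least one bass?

Total 6-person selections from all 11: C(11,6) = 462.
Subtract selections that omit an entire group: no altos → C(6,6) = 1; no basses → C(5,6) = 0.
Both groups omitted at once is impossible, so 462 − 1 = 461.

461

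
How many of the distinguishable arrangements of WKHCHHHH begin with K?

42

With the first slot taken by K, it remains to arrange the other 7 letters (WHCHHHH).
Those 7 letters have H appearing 5 times, giving (7)!/(5!) = 42.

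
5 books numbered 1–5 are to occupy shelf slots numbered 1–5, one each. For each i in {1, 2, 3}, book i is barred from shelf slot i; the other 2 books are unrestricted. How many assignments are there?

Let Aᵢ (for i ∈ {1, 2, 3}) be the placements that put book i in its forbidden shelf slot. Any j of these fix j positions, leaving (5−j)! ways to fill the rest, and there are C(3,j) ways to pick which j.
By inclusion–exclusion, the number of valid placements is Σ_{j=0}^{3} (−1)^j C(3,j)·(5−j)!.
Computing: 120 − 72 + 18 − 2 = 64.

64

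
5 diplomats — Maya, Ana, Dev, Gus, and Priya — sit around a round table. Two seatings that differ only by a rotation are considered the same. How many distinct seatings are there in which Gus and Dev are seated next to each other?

Treat {Gus, Dev} as one unit (2 internal orders) and seat the resulting 4 units around the table: (3)! circular arrangements.
So 2 × (3)! = 2 × 6 = 12.

12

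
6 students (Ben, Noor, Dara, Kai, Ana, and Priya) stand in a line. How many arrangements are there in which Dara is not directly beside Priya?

There are 6! = 720 arrangements in all. If Dara and Priya are adjacent, merging them into one block gives 2·(5)! = 240 arrangements.
So 720 − 240 = 480 arrangements keep them apart.

480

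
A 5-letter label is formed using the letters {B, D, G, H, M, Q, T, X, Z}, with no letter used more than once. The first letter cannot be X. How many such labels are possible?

13440

The first letter has 9−1 = 8 choices (anything except X).
The remaining 4 letters are filled from the other 8 symbols without repetition: 8 × 7 × 6 × 5 = 1680.
Total: 8 × 1680 = 13440.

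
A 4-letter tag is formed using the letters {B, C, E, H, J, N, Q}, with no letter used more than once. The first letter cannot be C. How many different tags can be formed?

The first letter has 7−1 = 6 choices (anything except C).
The remaining 3 letters are filled from the other 6 symbols without repetition: 6 × 5 × 4 = 120.
Total: 6 × 120 = 720.

720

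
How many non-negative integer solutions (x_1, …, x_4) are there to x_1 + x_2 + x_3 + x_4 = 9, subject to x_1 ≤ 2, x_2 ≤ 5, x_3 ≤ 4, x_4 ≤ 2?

27

Without the upper bounds there are C(12,3) = 220 ways to split 9 among 4 variables.
Subtract solutions that violate a single cap (substitute x_i' = x_i − (cap_i+1)): x_1 ≥ 3 gives C(9,3) = 84; x_2 ≥ 6 gives C(6,3) = 20; x_3 ≥ 5 gives C(7,3) = 35; x_4 ≥ 3 gives C(9,3) = 84. Together 223.
Add back pairs where two caps are both exceeded: 1 + 4 + 20 + 0 + 1 + 4 = 30.
By inclusion–exclusion the count is 220 − 223 + 30 = 27.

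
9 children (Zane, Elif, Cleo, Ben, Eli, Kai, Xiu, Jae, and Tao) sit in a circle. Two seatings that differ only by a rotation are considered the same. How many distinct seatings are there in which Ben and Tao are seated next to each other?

Glue Ben and Tao into a block (2 internal orders). Seating 8 units around a circle gives (7)! arrangements.
So 2 × (7)! = 2 × 5040 = 10080.

10080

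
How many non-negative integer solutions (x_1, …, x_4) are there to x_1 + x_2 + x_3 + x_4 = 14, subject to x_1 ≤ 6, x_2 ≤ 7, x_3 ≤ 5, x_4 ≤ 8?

By stars and bars, unrestricted non-negative solutions to x_1+…+x_4 = 14 number C(14+3,3) = 680.
Subtract solutions that violate a single cap (substitute x_i' = x_i − (cap_i+1)): x_1 ≥ 7 gives C(10,3) = 120; x_2 ≥ 8 gives C(9,3) = 84; x_3 ≥ 6 gives C(11,3) = 165; x_4 ≥ 9 gives C(8,3) = 56. Together 425.
Add back pairs where two caps are both exceeded: 0 + 4 + 0 + 1 + 0 + 0 = 5.
By inclusion–exclusion the count is 680 − 425 + 5 = 260.

260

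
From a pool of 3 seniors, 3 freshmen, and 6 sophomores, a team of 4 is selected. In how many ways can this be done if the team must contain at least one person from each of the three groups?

243

Total 4-person selections from all 12: C(12,4) = 495.
Selections missing a whole group: no seniors → C(9,4) = 126; no freshmen → C(9,4) = 126; no sophomores → C(6,4) = 15.
Add back selections omitting two groups (i.e. drawn from a single group): C(3,4) + C(3,4) + C(6,4) = 15.
By inclusion–exclusion: 495 − 267 + 15 = 243.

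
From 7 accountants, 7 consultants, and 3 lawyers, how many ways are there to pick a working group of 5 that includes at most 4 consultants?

Split by how many consultants are chosen (0 through 4).
Sum: C(7,0)·C(10,5) + C(7,1)·C(10,4) + C(7,2)·C(10,3) + C(7,3)·C(10,2) + C(7,4)·C(10,1) = 252 + 1470 + 2520 + 1575 + 350 = 6167.

6167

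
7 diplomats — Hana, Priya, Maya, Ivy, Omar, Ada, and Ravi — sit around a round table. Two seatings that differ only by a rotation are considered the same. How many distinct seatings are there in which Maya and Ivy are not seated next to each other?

480

Without the restriction there are (6)! = 720 seatings.
Seatings with Maya beside Ivy: treat them as a block with 2 internal orders, giving 2 × (5)! = 240.
Subtracting, 720 − 240 = 480.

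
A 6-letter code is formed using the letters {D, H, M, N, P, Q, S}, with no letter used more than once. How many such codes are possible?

This is a permutation of 6 out of 7: P(7,6) = 7!/1!.
That product is 7 × 6 × 5 × 4 × 3 × 2 = 5040.

5040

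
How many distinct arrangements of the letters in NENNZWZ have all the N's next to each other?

Treat the 3 copies of N as a single block. The multiset to arrange is then {NNN, E, W, Z, Z}, 5 items in all.
That gives (5)!/(2!) = 60 arrangements.

60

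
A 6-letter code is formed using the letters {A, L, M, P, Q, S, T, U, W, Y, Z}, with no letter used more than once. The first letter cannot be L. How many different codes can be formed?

302400

The first letter has 11−1 = 10 choices (anything except L).
The remaining 5 letters are filled from the other 10 symbols without repetition: 10 × 9 × 8 × 7 × 6 = 30240.
Total: 10 × 30240 = 302400.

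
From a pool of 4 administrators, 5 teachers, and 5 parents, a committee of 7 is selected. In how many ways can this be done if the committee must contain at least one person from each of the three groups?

3240

With no constraint there are C(14,7) = 3432 possible selections.
Selections missing a whole group: no administrators → C(10,7) = 120; no teachers → C(9,7) = 36; no parents → C(9,7) = 36.
Add back selections omitting two groups (i.e. drawn from a single group): C(4,7) + C(5,7) + C(5,7) = 0.
By inclusion–exclusion: 3432 − 192 + 0 = 3240.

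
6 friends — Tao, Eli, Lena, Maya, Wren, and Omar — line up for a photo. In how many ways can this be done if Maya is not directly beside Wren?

480

There are 6! = 720 arrangements in all. If Maya and Wren are adjacent, merging them into one block gives 2·(5)! = 240 arrangements.
Complementary counting: 720 − 240 = 480.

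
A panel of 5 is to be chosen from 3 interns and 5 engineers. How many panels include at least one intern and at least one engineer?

With no constraint there are C(8,5) = 56 possible selections.
Subtract selections that omit an entire group: no interns → C(5,5) = 1; no engineers → C(3,5) = 0.
Both groups omitted at once is impossible, so 56 − 1 = 55.

55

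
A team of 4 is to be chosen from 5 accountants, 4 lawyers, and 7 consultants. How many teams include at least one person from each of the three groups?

Unrestricted: C(16,4) = 1820 ways to pick any 4 of the 16.
Subtract selections that omit an entire group: no accountants → C(11,4) = 330; no lawyers → C(12,4) = 495; no consultants → C(9,4) = 126.
Add back selections omitting two groups (i.e. drawn from a single group): C(5,4) + C(4,4) + C(7,4) = 41.
By inclusion–exclusion: 1820 − 951 + 41 = 910.

910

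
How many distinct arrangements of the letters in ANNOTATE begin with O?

Fix O in the first position and arrange the remaining 7 letters.
Those 7 letters have A appearing twice, N appearing twice, and T appearing twice, giving (7)!/(2!·2!·2!) = 630.

630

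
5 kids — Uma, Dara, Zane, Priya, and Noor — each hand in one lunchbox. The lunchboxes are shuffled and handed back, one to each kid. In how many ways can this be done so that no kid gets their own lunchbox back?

44

Let Aᵢ be the assignments in which kid i gets their own lunchbox. We want the size of the complement of A₁∪…∪A_5.
By inclusion–exclusion this is Σ_{j=0}^{5} (−1)^j C(5,j)·(5−j)!.
Computing: 120 − 120 + 60 − 20 + 5 − 1 = 44.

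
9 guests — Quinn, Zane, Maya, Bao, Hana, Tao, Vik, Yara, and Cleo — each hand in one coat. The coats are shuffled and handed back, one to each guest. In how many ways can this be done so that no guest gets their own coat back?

Count assignments avoiding every fixed point. For any j of the 9 guests fixed to their own coat, the other 9−j can be arranged in (9−j)! ways.
By inclusion–exclusion this is Σ_{j=0}^{9} (−1)^j C(9,j)·(9−j)!.
Computing: 362880 − 362880 + 181440 − 60480 + 15120 − 3024 + 504 − 72 + 9 − 1 = 133496.

133496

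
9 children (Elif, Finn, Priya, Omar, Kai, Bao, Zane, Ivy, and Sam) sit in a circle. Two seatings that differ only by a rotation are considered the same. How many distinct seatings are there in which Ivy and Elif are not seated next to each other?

All circular seatings of 9 people number (8)! = 40320.
Those with Ivy next to Elif: fuse the pair into one unit and seat 8 units around a circle — 2·(7)! = 10080.
Subtracting, 40320 − 10080 = 30240.

30240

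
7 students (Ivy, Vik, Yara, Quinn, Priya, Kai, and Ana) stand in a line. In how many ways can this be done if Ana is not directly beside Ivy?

Of the 7! = 5040 arrangements, those with Ana and Ivy adjacent number 2 × 6! = 1440 (treat the pair as a block with 2 internal orders).
So 5040 − 1440 = 3600 arrangements keep them apart.

3600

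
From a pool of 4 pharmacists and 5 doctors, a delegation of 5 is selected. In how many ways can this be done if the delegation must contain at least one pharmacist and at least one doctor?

125

With no constraint there are C(9,5) = 126 possible selections.
Subtract selections that omit an entire group: no pharmacists → C(5,5) = 1; no doctors → C(4,5) = 0.
Both groups omitted at once is impossible, so 126 − 1 = 125.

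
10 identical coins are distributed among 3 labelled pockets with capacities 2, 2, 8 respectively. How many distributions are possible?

By stars and bars, unrestricted non-negative solutions to x_1+…+x_3 = 10 number C(10+2,2) = 66.
Subtract solutions that violate a single cap (substitute x_i' = x_i − (cap_i+1)): x_1 ≥ 3 gives C(9,2) = 36; x_2 ≥ 3 gives C(9,2) = 36; x_3 ≥ 9 gives C(3,2) = 3. Together 75.
Add back pairs where two caps are both exceeded: 15 + 0 + 0 = 15.
By inclusion–exclusion the count is 66 − 75 + 15 = 6.

6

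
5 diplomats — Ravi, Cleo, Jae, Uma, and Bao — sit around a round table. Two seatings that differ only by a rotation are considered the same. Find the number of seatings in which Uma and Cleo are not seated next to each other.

12

All circular seatings of 5 people number (4)! = 24.
Those with Uma next to Cleo: fuse the pair into one unit and seat 4 units around a circle — 2·(3)! = 12.
Subtracting, 24 − 12 = 12.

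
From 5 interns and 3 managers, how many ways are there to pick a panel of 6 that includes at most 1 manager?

3

Split by how many managers are chosen (0 through 1).
Sum: C(3,0)·C(5,6) + C(3,1)·C(5,5) = 0 + 3 = 3.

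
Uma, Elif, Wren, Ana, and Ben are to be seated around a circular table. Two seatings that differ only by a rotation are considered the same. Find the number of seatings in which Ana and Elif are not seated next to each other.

12

All circular seatings of 5 people number (4)! = 24.
Those with Ana next to Elif: fuse the pair into one unit and seat 4 units around a circle — 2·(3)! = 12.
Subtracting, 24 − 12 = 12.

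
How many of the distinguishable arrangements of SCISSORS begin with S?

With the first slot taken by S, it remains to arrange the other 7 letters (CISSORS).
Those 7 letters have S appearing 3 times, giving (7)!/(3!) = 840.

840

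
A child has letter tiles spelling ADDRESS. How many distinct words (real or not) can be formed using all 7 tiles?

ADDRESS has 7 letters with D appearing twice and S appearing twice.
So there are 7! / (2!·2!) = 1260 distinguishable arrangements.

1260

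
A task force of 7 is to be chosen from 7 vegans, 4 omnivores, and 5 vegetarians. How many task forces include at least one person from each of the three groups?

10283

Total 7-person selections from all 16: C(16,7) = 11440.
Subtract selections that omit an entire group: no vegans → C(9,7) = 36; no omnivores → C(12,7) = 792; no vegetarians → C(11,7) = 330.
Add back selections omitting two groups (i.e. drawn from a single group): C(7,7) + C(4,7) + C(5,7) = 1.
By inclusion–exclusion: 11440 − 1158 + 1 = 10283.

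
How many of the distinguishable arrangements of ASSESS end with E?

Fix E in the last position and arrange the remaining 5 letters.
Those 5 letters have S appearing 4 times, giving (5)!/(4!) = 5.

5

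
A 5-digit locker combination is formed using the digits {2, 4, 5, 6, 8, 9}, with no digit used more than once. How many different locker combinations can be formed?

720

Choose and order 5 of the 6 symbols: the first digit has 6 options, the next 5, and so on down to 2.
6 × 5 × 4 × 3 × 2 = 720.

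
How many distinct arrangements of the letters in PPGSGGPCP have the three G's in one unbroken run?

Treat the 3 copies of G as a single block. The multiset to arrange is then {GGG, C, P, P, P, P, S}, 7 items in all.
That gives (7)!/(4!) = 210 arrangements.

210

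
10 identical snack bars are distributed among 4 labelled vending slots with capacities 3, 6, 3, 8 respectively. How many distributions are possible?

Without the upper bounds there are C(13,3) = 286 ways to split 10 among 4 vending slots.
Subtract solutions that violate a single cap (substitute x_i' = x_i − (cap_i+1)): x_1 ≥ 4 gives C(9,3) = 84; x_2 ≥ 7 gives C(6,3) = 20; x_3 ≥ 4 gives C(9,3) = 84; x_4 ≥ 9 gives C(4,3) = 4. Together 192.
Add back pairs where two caps are both exceeded: 0 + 10 + 0 + 0 + 0 + 0 = 10.
By inclusion–exclusion the count is 286 − 192 + 10 = 104.

104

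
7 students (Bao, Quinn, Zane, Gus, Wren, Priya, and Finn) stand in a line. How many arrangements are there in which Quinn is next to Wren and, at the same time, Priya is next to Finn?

Treat {Quinn,Wren} as one block (2 orders) and {Priya,Finn} as another (2 orders).
That leaves 5 units to arrange: 2 × 2 × 5! = 4 × 120 = 480.

480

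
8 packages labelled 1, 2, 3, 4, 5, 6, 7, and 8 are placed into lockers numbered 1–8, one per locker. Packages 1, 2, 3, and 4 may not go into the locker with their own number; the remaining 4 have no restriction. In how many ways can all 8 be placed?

Let Aᵢ (for 1 ≤ i ≤ 4) be the placements that put package i in its forbidden locker. Any j of these fix j positions, leaving (8−j)! ways to fill the rest, and there are C(4,j) ways to pick which j.
By inclusion–exclusion, the number of valid placements is Σ_{j=0}^{4} (−1)^j C(4,j)·(8−j)!.
Computing: 40320 − 20160 + 4320 − 480 + 24 = 24024.

24024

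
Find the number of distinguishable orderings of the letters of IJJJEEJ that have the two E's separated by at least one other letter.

75

Total arrangements of IJJJEEJ: 7!/(4!·2!) = 105.
If the two E's are adjacent, glue them into one block, leaving 6 items to arrange: (6)!/(4!) = 30 ways.
Hence 105 − 30 = 75.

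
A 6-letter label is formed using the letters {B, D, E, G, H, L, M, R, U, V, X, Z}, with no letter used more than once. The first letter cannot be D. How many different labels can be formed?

The first letter has 12−1 = 11 choices (anything except D).
The remaining 5 letters are filled from the other 11 symbols without repetition: 11 × 10 × 9 × 8 × 7 = 55440.
Total: 11 × 55440 = 609840.

609840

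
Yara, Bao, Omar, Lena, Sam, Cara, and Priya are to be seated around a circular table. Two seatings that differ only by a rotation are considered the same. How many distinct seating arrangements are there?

Seat Yara anywhere (absorbing the rotational symmetry), then permute the other 6: (6)! = 720.

720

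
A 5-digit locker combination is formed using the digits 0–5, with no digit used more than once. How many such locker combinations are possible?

720

With no repetition, fill the 5 digits in order: 6 choices, then 5, down to 2.
6 × 5 × 4 × 3 × 2 = 720.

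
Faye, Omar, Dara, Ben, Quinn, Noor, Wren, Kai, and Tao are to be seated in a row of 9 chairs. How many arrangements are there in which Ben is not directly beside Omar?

There are 9! = 362880 arrangements in all. If Ben and Omar are adjacent, merging them into one block gives 2·(8)! = 80640 arrangements.
So 362880 − 80640 = 282240 arrangements keep them apart.

282240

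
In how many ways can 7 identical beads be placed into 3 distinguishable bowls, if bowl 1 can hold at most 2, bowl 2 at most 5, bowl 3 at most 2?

6

Ignoring the caps, the number of non-negative solutions to x_1+…+x_3 = 7 is C(9,2) = 36.
Subtract solutions that violate a single cap (substitute x_i' = x_i − (cap_i+1)): x_1 ≥ 3 gives C(6,2) = 15; x_2 ≥ 6 gives C(3,2) = 3; x_3 ≥ 3 gives C(6,2) = 15. Together 33.
Add back pairs where two caps are both exceeded: 0 + 3 + 0 = 3.
By inclusion–exclusion the count is 36 − 33 + 3 = 6.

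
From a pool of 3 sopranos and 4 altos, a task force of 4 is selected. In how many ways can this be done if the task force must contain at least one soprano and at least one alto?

34

Unrestricted: C(7,4) = 35 ways to pick any 4 of the 7.
Subtract selections that omit an entire group: no sopranos → C(4,4) = 1; no altos → C(3,4) = 0.
Both groups omitted at once is impossible, so 35 − 1 = 34.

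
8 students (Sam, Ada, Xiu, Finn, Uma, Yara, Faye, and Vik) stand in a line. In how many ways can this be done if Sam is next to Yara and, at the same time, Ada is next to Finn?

2880

Treat {Sam,Yara} as one block (2 orders) and {Ada,Finn} as another (2 orders).
That leaves 6 units to arrange: 2 × 2 × 6! = 4 × 720 = 2880.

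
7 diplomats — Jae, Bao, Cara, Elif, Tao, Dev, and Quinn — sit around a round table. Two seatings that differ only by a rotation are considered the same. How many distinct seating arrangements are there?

720

Fix one person's seat to break rotational symmetry; the remaining 6 people can be arranged in (6)! = 720 ways.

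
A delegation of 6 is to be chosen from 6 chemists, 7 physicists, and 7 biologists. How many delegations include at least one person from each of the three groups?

32340

Unrestricted: C(20,6) = 38760 ways to pick any 6 of the 20.
Selections missing a whole group: no chemists → C(14,6) = 3003; no physicists → C(13,6) = 1716; no biologists → C(13,6) = 1716.
Add back selections omitting two groups (i.e. drawn from a single group): C(6,6) + C(7,6) + C(7,6) = 15.
By inclusion–exclusion: 38760 − 6435 + 15 = 32340.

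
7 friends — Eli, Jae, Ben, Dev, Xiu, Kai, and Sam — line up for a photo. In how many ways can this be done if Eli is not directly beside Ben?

Of the 7! = 5040 arrangements, those with Eli and Ben adjacent number 2 × 6! = 1440 (treat the pair as a block with 2 internal orders).
So 5040 − 1440 = 3600 arrangements keep them apart.

3600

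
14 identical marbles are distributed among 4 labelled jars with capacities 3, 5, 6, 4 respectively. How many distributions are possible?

34

Without the upper bounds there are C(17,3) = 680 ways to split 14 among 4 jars.
Subtract solutions that violate a single cap (substitute x_i' = x_i − (cap_i+1)): x_1 ≥ 4 gives C(13,3) = 286; x_2 ≥ 6 gives C(11,3) = 165; x_3 ≥ 7 gives C(10,3) = 120; x_4 ≥ 5 gives C(12,3) = 220. Together 791.
Add back pairs where two caps are both exceeded: 35 + 20 + 56 + 4 + 20 + 10 = 145.
By inclusion–exclusion the count is 680 − 791 + 145 = 34.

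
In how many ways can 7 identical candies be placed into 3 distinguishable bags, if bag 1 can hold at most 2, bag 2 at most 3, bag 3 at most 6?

By stars and bars, unrestricted non-negative solutions to x_1+…+x_3 = 7 number C(7+2,2) = 36.
Subtract solutions that violate a single cap (substitute x_i' = x_i − (cap_i+1)): x_1 ≥ 3 gives C(6,2) = 15; x_2 ≥ 4 gives C(5,2) = 10; x_3 ≥ 7 gives C(2,2) = 1. Together 26.
Add back pairs where two caps are both exceeded: 1 + 0 + 0 = 1.
By inclusion–exclusion the count is 36 − 26 + 1 = 11.

11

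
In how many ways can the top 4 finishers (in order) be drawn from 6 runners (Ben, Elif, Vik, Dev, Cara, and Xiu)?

360

This is an ordered selection of 4 from 6: P(6,4).
That gives 6 × 5 × 4 × 3 = 360.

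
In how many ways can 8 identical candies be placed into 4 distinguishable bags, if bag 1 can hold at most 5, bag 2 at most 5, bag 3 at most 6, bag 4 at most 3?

By stars and bars, unrestricted non-negative solutions to x_1+…+x_4 = 8 number C(8+3,3) = 165.
Subtract solutions that violate a single cap (substitute x_i' = x_i − (cap_i+1)): x_1 ≥ 6 gives C(5,3) = 10; x_2 ≥ 6 gives C(5,3) = 10; x_3 ≥ 7 gives C(4,3) = 4; x_4 ≥ 4 gives C(7,3) = 35. Together 59.
No two caps can be exceeded simultaneously, so the pair terms are all 0.
By inclusion–exclusion the count is 165 − 59 + 0 = 106.

106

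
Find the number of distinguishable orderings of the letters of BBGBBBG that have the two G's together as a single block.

Treat the 2 copies of G as a single block. The multiset to arrange is then {GG, B, B, B, B, B}, 6 items in all.
That gives (6)!/(5!) = 6 arrangements.

6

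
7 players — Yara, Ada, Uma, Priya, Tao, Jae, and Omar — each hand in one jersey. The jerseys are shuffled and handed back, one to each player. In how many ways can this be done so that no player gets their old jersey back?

1854

This is the derangement count D_7: permutations of 7 items with no fixed point.
By inclusion–exclusion this is Σ_{j=0}^{7} (−1)^j C(7,j)·(7−j)!.
Computing: 5040 − 5040 + 2520 − 840 + 210 − 42 + 7 − 1 = 1854.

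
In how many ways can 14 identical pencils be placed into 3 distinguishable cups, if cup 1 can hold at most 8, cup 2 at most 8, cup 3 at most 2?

12

Without the upper bounds there are C(16,2) = 120 ways to split 14 among 3 cups.
Subtract solutions that violate a single cap (substitute x_i' = x_i − (cap_i+1)): x_1 ≥ 9 gives C(7,2) = 21; x_2 ≥ 9 gives C(7,2) = 21; x_3 ≥ 3 gives C(13,2) = 78. Together 120.
Add back pairs where two caps are both exceeded: 0 + 6 + 6 = 12.
By inclusion–exclusion the count is 120 − 120 + 12 = 12.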